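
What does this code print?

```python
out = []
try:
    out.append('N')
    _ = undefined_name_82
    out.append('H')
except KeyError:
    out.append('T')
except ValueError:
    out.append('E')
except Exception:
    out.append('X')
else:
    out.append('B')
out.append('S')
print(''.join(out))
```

Execution trace: 'N' (try body) → 'X' (except Exception) → 'S' (after the try/except). Output: NXS

Answer: NXS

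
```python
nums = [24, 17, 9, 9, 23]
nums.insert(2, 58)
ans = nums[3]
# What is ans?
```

Trace:
`nums = [24, 17, 9, 9, 23]` → nums = [24, 17, 9, 9, 23]
`nums.insert(2, 58)` → nums = [24, 17, 58, 9, 9, 23]
`ans = nums[3]` → ans = 9
So ans = 9

Answer: 9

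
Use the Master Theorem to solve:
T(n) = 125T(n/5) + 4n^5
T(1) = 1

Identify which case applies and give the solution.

a=125, b=5, f(n)=4n^5. log_5(125) = 3. Since c=5 > 3 and the regularity condition holds (125(n/5)^5 = (125/5^5)n^5 with 125/5^5 < 1), Case 3 applies: T(n) = Θ(f(n)) = O(n^5).

Answer: O(n^5) - Case 3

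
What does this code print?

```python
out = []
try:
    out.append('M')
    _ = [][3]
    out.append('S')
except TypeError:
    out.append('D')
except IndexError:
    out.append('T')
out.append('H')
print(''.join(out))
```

Execution trace: 'M' (try body) → 'T' (except IndexError) → 'H' (after the try/except). Output: MTH

Answer: MTH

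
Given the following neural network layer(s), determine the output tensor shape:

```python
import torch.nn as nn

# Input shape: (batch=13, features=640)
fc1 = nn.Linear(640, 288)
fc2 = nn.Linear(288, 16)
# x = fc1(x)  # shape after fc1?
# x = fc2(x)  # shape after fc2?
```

Input: (13, 640) -> after fc1: (13, 288) -> Output: (13, 16)

Answer: (13, 16)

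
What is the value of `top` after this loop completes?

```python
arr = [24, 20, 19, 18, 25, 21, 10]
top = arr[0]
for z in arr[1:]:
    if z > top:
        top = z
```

Maximum of [24, 20, 19, 18, 25, 21, 10]
`top` takes the values: 24 → 25

Answer: 25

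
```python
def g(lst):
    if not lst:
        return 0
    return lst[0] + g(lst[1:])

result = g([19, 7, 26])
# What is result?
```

19 + 7 + 26 + 0 = 52

Answer: 52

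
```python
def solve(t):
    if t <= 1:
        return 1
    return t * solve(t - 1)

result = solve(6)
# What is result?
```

solve(6) = 6 * 5 * 4 * 3 * 2 * 1 = 720

Answer: 720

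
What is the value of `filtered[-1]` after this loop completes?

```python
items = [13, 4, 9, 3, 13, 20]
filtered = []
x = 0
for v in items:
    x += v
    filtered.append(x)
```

Cumulative sum ends at 62
`filtered` takes the values: [] → [13] → [13, 17] → [13, 17, 26] → [13, 17, 26, 29] → [13, 17, 26, 29, 42] → [13, 17, 26, 29, 42, 62]
So `filtered[-1]` = 62

Answer: 62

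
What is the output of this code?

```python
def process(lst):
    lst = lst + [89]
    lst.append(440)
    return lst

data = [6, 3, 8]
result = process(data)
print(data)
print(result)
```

Key concept: rebinding parameter vs mutation.
Step by step:
`data = [6, 3, 8]` → data = [6, 3, 8]
`result = process(data)` → result = [6, 3, 8, 89, 440]
`print(data)` → prints [6, 3, 8]
`print(result)` → prints [6, 3, 8, 89, 440]

Answer:
[6, 3, 8]
[6, 3, 8, 89, 440]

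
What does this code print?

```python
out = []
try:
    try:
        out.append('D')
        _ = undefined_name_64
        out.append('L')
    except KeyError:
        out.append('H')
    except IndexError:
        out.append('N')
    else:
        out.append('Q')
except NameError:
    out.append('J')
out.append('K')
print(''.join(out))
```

Execution trace: 'D' (inner try body) → 'J' (outer except NameError) → 'K' (after the try/except). Output: DJK

Answer: DJK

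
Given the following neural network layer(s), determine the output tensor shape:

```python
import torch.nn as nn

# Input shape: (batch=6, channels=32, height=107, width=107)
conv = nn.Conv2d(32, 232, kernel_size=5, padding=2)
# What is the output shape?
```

Input: (6, 32, 107, 107) -> Output: (6, 232, 107, 107)

Answer: (6, 232, 107, 107)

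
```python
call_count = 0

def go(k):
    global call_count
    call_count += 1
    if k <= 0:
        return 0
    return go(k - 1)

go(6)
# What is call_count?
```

Linear recursion stepping by 1: 7 calls from k=6 down to ≤0.

Answer: 7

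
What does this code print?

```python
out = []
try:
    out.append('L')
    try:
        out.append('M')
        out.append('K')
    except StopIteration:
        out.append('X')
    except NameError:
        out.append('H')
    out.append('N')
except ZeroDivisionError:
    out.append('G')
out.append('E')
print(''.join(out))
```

Execution trace: 'L' (try body) → 'M' (inner try body) → 'K' (inner try body, no exception) → 'N' (try body, no exception) → 'E' (after the try/except). Output: LMKNE

Answer: LMKNE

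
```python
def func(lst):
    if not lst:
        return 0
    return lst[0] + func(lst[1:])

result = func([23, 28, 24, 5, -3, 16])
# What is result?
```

23 + 28 + 24 + 5 + (-3) + 16 + 0 = 93

Answer: 93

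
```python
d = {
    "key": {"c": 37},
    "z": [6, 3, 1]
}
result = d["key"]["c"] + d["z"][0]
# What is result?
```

Trace:
`d = { ...` → d = {'key': {'c': 37}, 'z': [6, 3, 1]}
`result = d["key"]["c"] + d["z"][0]` → result = 43
So result = 43

Answer: 43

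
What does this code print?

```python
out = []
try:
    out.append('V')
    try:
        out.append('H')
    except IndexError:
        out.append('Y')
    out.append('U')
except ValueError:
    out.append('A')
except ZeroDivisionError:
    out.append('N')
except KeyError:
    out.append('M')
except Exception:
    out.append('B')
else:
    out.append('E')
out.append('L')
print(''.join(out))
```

Execution trace: 'V' (try body) → 'H' (inner try body, no exception) → 'U' (try body, no exception) → 'E' (else) → 'L' (after the try/except). Output: VHUEL

Answer: VHUEL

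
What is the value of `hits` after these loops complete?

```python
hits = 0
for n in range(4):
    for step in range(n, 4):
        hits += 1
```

Upper triangle: 4 + 3 + ... + 1
`hits` takes the values: 0 → 1 → 2 → 3 → 4 → 5 → 6 → 7 → 8 → 9 → 10

Answer: 10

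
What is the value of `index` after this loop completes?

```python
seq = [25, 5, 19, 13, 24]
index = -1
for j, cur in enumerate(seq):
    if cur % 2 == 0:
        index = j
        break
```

First even number index in [25, 5, 19, 13, 24]
`index` takes the values: -1 → 4

Answer: 4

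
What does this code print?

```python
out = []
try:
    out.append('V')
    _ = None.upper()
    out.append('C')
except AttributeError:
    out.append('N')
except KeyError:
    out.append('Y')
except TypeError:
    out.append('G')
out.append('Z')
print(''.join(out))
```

Execution trace: 'V' (try body) → 'N' (except AttributeError) → 'Z' (after the try/except). Output: VNZ

Answer: VNZ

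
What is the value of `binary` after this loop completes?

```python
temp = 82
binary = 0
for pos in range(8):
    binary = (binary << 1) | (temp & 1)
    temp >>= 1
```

Reverse lowest 8 bits of 82
`binary` takes the values: 0 → 1 → 2 → 4 → 9 → 18 → 37 → 74

Answer: 74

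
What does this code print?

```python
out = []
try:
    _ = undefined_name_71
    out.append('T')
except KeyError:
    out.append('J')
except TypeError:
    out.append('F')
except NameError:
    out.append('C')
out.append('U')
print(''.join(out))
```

Execution trace: 'C' (except NameError) → 'U' (after the try/except). Output: CU

Answer: CU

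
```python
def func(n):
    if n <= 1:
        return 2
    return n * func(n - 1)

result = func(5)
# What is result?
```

func(5) = 5 * 4 * 3 * 2 * 2 = 240

Answer: 240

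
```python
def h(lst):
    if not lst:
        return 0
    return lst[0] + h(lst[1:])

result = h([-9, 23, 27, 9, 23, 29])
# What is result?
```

(-9) + 23 + 27 + 9 + 23 + 29 + 0 = 102

Answer: 102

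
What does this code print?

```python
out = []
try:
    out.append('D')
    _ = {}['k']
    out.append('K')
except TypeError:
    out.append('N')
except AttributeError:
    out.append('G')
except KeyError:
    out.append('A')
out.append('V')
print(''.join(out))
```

Execution trace: 'D' (try body) → 'A' (except KeyError) → 'V' (after the try/except). Output: DAV

Answer: DAV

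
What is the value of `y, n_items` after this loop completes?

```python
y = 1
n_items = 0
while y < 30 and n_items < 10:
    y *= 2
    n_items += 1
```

Double until >= 30 or 10 iterations
`y, n_items` takes the values: (1, 0) → (2, 0) → (2, 1) → (4, 1) → (4, 2) → (8, 2) → (8, 3) → (16, 3) → (16, 4) → (32, 4) → (32, 5)

Answer: 32, 5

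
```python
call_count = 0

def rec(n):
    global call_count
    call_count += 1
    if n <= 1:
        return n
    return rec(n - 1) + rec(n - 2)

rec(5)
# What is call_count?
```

Calls(n) = 1 + Calls(n-1) + Calls(n-2); Calls(0)=Calls(1)=1. For n=5 this gives 15.

Answer: 15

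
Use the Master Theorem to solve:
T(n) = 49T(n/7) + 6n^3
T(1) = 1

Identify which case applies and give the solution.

a=49, b=7, f(n)=6n^3. log_7(49) = 2. Since c=3 > 2 and the regularity condition holds (49(n/7)^3 = (49/7^3)n^3 with 49/7^3 < 1), Case 3 applies: T(n) = Θ(f(n)) = O(n^3).

Answer: O(n^3) - Case 3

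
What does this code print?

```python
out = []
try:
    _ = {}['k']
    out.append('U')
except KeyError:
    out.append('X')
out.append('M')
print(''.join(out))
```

Execution trace: 'X' (except KeyError) → 'M' (after the try/except). Output: XM

Answer: XM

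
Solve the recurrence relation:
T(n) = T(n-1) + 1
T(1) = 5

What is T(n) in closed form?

Unrolling: T(n) = T(1) + 1·(n-1) = 5 + 1(n-1) = n + 4.

Answer: T(n) = n + 4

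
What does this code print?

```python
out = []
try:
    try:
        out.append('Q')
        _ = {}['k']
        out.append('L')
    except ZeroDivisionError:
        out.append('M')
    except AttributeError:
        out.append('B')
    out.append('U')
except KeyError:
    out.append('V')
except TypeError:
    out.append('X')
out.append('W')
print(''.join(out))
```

Execution trace: 'Q' (inner try body) → 'V' (except KeyError) → 'W' (after the try/except). Output: QVW

Answer: QVW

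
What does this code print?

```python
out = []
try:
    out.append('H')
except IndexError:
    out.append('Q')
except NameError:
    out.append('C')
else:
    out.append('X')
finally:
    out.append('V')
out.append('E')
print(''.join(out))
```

Execution trace: 'H' (try body, no exception) → 'X' (else) → 'V' (finally) → 'E' (after the try/except). Output: HXVE

Answer: HXVE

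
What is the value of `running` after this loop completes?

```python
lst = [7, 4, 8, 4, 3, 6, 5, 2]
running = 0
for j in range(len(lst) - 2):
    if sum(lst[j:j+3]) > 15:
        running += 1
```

Count windows with sum > 15
`running` takes the values: 0 → 1 → 2

Answer: 2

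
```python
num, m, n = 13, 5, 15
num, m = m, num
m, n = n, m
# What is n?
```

Trace:
`num, m, n = 13, 5, 15` → num = 13; m = 5; n = 15
`num, m = m, num` → num = 5; m = 13
`m, n = n, m` → m = 15; n = 13
So n = 13

Answer: 13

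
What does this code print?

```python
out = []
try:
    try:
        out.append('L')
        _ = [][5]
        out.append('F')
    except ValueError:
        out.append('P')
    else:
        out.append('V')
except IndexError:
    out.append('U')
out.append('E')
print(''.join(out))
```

Execution trace: 'L' (try body) → 'U' (outer except IndexError) → 'E' (after the try/except). Output: LUE

Answer: LUE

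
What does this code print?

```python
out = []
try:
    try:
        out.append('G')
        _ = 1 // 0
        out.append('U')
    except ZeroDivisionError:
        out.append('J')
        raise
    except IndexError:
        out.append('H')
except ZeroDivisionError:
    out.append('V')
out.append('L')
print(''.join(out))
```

Execution trace: 'G' (try body) → 'J' (except ZeroDivisionError) → 'V' (outer except ZeroDivisionError) → 'L' (after the try/except). Output: GJVL

Answer: GJVL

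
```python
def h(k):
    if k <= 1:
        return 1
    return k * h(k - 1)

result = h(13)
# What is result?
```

h(13) = 13 * 12 * 11 * 10 * 9 * 8 * 7 * 6 * 5 * 4 * 3 * 2 * 1 = 6227020800

Answer: 6227020800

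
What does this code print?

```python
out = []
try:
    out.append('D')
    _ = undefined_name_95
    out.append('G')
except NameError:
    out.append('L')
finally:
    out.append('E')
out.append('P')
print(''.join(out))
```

Execution trace: 'D' (try body) → 'L' (except NameError) → 'E' (finally) → 'P' (after the try/except). Output: DLEP

Answer: DLEP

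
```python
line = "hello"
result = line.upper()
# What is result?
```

Trace:
`line = "hello"` → line = 'hello'
`result = line.upper()` → result = 'HELLO'
So result = 'HELLO'

Answer: 'HELLO'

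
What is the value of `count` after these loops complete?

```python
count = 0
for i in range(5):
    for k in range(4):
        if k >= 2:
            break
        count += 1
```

Inner breaks at 2, outer runs 5 times
`count` takes the values: 0 → 1 → 2 → 3 → 4 → 5 → 6 → 7 → 8 → 9 → 10

Answer: 10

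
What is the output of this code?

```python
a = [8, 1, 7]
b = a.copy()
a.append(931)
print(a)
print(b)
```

Key concept: list.copy() creates independent copy.
Step by step:
`a = [8, 1, 7]` → a = [8, 1, 7]
`b = a.copy()` → b = [8, 1, 7]
`a.append(931)` → a = [8, 1, 7, 931]
`print(a)` → prints [8, 1, 7, 931]
`print(b)` → prints [8, 1, 7]

Answer:
[8, 1, 7, 931]
[8, 1, 7]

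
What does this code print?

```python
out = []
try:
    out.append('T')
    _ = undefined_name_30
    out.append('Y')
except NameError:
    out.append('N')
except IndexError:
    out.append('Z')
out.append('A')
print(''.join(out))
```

Execution trace: 'T' (try body) → 'N' (except NameError) → 'A' (after the try/except). Output: TNA

Answer: TNA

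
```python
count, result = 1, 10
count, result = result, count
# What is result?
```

Trace:
`count, result = 1, 10` → count = 1; result = 10
`count, result = result, count` → count = 10; result = 1
So result = 1

Answer: 1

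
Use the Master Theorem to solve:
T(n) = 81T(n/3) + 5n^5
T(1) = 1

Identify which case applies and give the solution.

a=81, b=3, f(n)=5n^5. log_3(81) = 4. Since c=5 > 4 and the regularity condition holds (81(n/3)^5 = (81/3^5)n^5 with 81/3^5 < 1), Case 3 applies: T(n) = Θ(f(n)) = O(n^5).

Answer: O(n^5) - Case 3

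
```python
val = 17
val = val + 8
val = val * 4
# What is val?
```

Trace:
`val = 17` → val = 17
`val = val + 8` → val = 25
`val = val * 4` → val = 100
So val = 100

Answer: 100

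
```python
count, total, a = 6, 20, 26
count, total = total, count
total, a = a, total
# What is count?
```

Trace:
`count, total, a = 6, 20, 26` → count = 6; total = 20; a = 26
`count, total = total, count` → count = 20; total = 6
`total, a = a, total` → total = 26; a = 6
So count = 20

Answer: 20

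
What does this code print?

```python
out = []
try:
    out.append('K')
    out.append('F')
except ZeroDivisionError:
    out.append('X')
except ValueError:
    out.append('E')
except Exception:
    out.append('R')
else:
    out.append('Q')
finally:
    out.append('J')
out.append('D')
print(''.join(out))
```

Execution trace: 'K' (try body) → 'F' (try body, no exception) → 'Q' (else) → 'J' (finally) → 'D' (after the try/except). Output: KFQJD

Answer: KFQJD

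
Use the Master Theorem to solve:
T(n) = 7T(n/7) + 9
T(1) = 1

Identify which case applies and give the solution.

a=7, b=7, f(n)=9. log_7(7) = 1. Since c=0 < 1, Case 1 applies: T(n) = Θ(n^log_b(a)) = O(n).

Answer: O(n) - Case 1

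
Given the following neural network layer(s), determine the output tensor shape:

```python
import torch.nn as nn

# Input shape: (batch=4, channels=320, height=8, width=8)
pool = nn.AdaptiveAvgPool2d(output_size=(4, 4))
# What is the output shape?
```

Input: (4, 320, 8, 8) -> Output: (4, 320, 4, 4)

Answer: (4, 320, 4, 4)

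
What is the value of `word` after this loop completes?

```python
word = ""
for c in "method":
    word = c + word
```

Reverse 'method'
`word` takes the values: "" → "m" → "em" → "tem" → "htem" → "ohtem" → "dohtem"

Answer: "dohtem"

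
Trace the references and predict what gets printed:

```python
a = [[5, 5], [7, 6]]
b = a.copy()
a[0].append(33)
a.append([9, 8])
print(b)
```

Key concept: shallow copy with nested lists.
Step by step:
`a = [[5, 5], [7, 6]]` → a = [[5, 5], [7, 6]]
`b = a.copy()` → b = [[5, 5], [7, 6]]
`a[0].append(33)` → a = [[5, 5, 33], [7, 6]]; b = [[5, 5, 33], [7, 6]]
`a.append([9, 8])` → a = [[5, 5, 33], [7, 6], [9, 8]]
`print(b)` → prints [[5, 5, 33], [7, 6]]

Answer: [[5, 5, 33], [7, 6]]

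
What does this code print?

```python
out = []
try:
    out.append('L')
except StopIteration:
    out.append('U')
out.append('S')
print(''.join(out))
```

Execution trace: 'L' (try body, no exception) → 'S' (after the try/except). Output: LS

Answer: LS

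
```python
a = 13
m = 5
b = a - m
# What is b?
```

Trace:
`a = 13` → a = 13
`m = 5` → m = 5
`b = a - m` → b = 8
So b = 8

Answer: 8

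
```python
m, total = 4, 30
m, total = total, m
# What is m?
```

Trace:
`m, total = 4, 30` → m = 4; total = 30
`m, total = total, m` → m = 30; total = 4
So m = 30

Answer: 30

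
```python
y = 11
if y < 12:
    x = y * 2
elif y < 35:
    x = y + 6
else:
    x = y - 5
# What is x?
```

Trace:
`y = 11` → y = 11
`if y < 12: ...` → y < 12 is True → x = 22
So x = 22

Answer: 22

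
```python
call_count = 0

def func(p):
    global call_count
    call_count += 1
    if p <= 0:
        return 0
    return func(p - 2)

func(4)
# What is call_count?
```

Linear recursion stepping by 2: 3 calls from p=4 down to ≤0.

Answer: 3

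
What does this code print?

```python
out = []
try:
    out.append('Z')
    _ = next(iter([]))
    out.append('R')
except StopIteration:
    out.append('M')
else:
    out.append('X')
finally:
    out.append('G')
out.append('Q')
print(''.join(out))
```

Execution trace: 'Z' (try body) → 'M' (except StopIteration) → 'G' (finally) → 'Q' (after the try/except). Output: ZMGQ

Answer: ZMGQ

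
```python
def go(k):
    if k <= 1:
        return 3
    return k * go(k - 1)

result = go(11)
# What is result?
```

go(11) = 11 * 10 * 9 * 8 * 7 * 6 * 5 * 4 * 3 * 2 * 3 = 119750400

Answer: 119750400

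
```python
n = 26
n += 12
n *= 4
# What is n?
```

Trace:
`n = 26` → n = 26
`n += 12` → n = 38
`n *= 4` → n = 152
So n = 152

Answer: 152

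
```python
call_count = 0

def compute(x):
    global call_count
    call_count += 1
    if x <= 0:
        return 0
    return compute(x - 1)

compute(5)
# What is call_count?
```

Linear recursion stepping by 1: 6 calls from x=5 down to ≤0.

Answer: 6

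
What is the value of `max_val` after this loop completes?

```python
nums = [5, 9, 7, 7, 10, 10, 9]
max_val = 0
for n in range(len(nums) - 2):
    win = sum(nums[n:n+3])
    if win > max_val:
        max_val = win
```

Max sum of 3-element window in [5, 9, 7, 7, 10, 10, 9]
`max_val` takes the values: 0 → 21 → 23 → 24 → 27 → 29

Answer: 29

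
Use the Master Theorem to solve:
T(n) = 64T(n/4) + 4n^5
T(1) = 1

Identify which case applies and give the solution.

a=64, b=4, f(n)=4n^5. log_4(64) = 3. Since c=5 > 3 and the regularity condition holds (64(n/4)^5 = (64/4^5)n^5 with 64/4^5 < 1), Case 3 applies: T(n) = Θ(f(n)) = O(n^5).

Answer: O(n^5) - Case 3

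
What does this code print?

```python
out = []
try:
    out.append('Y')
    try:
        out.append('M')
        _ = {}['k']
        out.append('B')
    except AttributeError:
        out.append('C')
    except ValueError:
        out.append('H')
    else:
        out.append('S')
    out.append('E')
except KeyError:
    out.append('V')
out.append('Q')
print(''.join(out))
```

Execution trace: 'Y' (try body) → 'M' (inner try body) → 'V' (except KeyError) → 'Q' (after the try/except). Output: YMVQ

Answer: YMVQ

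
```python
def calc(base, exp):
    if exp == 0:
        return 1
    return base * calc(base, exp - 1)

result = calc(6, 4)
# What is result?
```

calc(6, 4) = 6 * 6 * 6 * 6 = 1296

Answer: 1296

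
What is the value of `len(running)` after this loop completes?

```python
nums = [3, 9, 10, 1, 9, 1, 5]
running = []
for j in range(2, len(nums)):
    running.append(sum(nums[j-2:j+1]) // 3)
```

Number of 3-element averages
`running` takes the values: [] → [7] → [7, 6] → [7, 6, 6] → [7, 6, 6, 3] → [7, 6, 6, 3, 5]
So `len(running)` = 5

Answer: 5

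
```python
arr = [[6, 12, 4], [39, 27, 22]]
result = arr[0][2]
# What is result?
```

Trace:
`arr = [[6, 12, 4], [39, 27, 22]]` → arr = [[6, 12, 4], [39, 27, 22]]
`result = arr[0][2]` → result = 4
So result = 4

Answer: 4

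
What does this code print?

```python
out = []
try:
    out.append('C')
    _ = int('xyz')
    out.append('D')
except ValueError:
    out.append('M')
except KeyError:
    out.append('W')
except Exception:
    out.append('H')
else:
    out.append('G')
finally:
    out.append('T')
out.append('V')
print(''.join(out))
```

Execution trace: 'C' (try body) → 'M' (except ValueError) → 'T' (finally) → 'V' (after the try/except). Output: CMTV

Answer: CMTV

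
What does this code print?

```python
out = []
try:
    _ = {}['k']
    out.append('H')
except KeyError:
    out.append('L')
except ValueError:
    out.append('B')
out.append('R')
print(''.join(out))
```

Execution trace: 'L' (except KeyError) → 'R' (after the try/except). Output: LR

Answer: LR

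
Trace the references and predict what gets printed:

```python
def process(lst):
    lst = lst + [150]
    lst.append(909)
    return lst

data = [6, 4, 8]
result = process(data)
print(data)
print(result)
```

Key concept: rebinding parameter vs mutation.
Step by step:
`data = [6, 4, 8]` → data = [6, 4, 8]
`result = process(data)` → result = [6, 4, 8, 150, 909]
`print(data)` → prints [6, 4, 8]
`print(result)` → prints [6, 4, 8, 150, 909]

Answer:
[6, 4, 8]
[6, 4, 8, 150, 909]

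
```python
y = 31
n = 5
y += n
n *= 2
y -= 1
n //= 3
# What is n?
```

Trace:
`y = 31` → y = 31
`n = 5` → n = 5
`y += n` → y = 36
`n *= 2` → n = 10
`y -= 1` → y = 35
`n //= 3` → n = 3
So n = 3

Answer: 3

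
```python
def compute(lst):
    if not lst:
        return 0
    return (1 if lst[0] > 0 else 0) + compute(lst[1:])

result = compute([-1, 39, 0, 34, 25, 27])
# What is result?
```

Count of positive elements in [-1, 39, 0, 34, 25, 27] = 4

Answer: 4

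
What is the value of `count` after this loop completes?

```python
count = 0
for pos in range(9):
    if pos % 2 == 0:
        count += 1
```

Count numbers divisible by 2 in range(9)
`count` takes the values: 0 → 1 → 2 → 3 → 4 → 5

Answer: 5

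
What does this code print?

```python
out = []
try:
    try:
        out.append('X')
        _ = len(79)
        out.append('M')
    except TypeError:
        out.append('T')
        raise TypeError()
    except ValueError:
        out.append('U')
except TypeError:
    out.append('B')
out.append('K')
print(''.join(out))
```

Execution trace: 'X' (inner try body) → 'T' (inner except TypeError) → 'B' (outer except TypeError) → 'K' (after the try/except). Output: XTBK

Answer: XTBK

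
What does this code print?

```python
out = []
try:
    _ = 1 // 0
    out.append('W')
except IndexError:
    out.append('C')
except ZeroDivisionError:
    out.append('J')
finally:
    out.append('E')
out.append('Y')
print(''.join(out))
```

Execution trace: 'J' (except ZeroDivisionError) → 'E' (finally) → 'Y' (after the try/except). Output: JEY

Answer: JEY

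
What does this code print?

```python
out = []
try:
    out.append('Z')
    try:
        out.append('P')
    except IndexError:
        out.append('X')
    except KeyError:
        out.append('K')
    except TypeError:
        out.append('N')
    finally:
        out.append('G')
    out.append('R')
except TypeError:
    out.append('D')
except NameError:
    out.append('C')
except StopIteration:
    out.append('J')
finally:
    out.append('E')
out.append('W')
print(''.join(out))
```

Execution trace: 'Z' (try body) → 'P' (inner try body, no exception) → 'G' (inner finally) → 'R' (try body, no exception) → 'E' (finally) → 'W' (after the try/except). Output: ZPGREW

Answer: ZPGREW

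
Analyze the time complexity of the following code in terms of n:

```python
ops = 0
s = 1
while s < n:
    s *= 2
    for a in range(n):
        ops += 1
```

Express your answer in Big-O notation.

Each loop level contributes: log n × n. Multiplying the contributions gives O(n log n).

Answer: O(n log n)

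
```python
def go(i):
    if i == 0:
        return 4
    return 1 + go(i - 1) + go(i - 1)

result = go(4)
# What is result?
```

go(i) = 1 + 2·go(i-1), go(0)=4. Closed form: (4+1)·2^4 - 1 = 79.

Answer: 79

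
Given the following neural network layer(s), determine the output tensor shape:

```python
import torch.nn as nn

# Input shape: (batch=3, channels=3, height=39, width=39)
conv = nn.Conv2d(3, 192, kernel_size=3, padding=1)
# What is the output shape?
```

Input: (3, 3, 39, 39) -> Output: (3, 192, 39, 39)

Answer: (3, 192, 39, 39)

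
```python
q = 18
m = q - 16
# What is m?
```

Trace:
`q = 18` → q = 18
`m = q - 16` → m = 2
So m = 2

Answer: 2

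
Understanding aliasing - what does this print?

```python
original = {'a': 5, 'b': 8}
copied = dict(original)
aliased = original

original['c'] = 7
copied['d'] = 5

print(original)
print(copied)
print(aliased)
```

Key concept: dict() creates copy, assignment creates alias.
Step by step:
`original = {'a': 5, 'b': 8}` → original = {'a': 5, 'b': 8}
`copied = dict(original)` → copied = {'a': 5, 'b': 8}
`aliased = original` → aliased = {'a': 5, 'b': 8} (same object as original)
`original['c'] = 7` → original = {'a': 5, 'b': 8, 'c': 7} (same object as aliased); aliased = {'a': 5, 'b': 8, 'c': 7} (same object as original)
`copied['d'] = 5` → copied = {'a': 5, 'b': 8, 'd': 5}
`print(original)` → prints {'a': 5, 'b': 8, 'c': 7}
`print(copied)` → prints {'a': 5, 'b': 8, 'd': 5}
`print(aliased)` → prints {'a': 5, 'b': 8, 'c': 7}

Answer:
{'a': 5, 'b': 8, 'c': 7}
{'a': 5, 'b': 8, 'd': 5}
{'a': 5, 'b': 8, 'c': 7}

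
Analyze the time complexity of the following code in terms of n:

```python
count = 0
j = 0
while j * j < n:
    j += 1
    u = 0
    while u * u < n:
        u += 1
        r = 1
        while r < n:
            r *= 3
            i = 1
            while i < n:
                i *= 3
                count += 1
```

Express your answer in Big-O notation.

Each loop level contributes: √n × √n × log n × log n. Multiplying the contributions gives O(n log² n).

Answer: O(n log² n)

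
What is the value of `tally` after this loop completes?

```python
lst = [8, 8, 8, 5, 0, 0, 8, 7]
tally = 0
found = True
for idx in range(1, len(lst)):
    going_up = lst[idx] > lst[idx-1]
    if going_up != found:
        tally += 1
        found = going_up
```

Count direction changes in [8, 8, 8, 5, 0, 0, 8, 7]
`tally` takes the values: 0 → 1 → 2 → 3

Answer: 3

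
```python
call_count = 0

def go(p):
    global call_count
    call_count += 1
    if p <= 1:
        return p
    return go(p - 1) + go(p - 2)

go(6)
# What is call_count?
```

Calls(p) = 1 + Calls(p-1) + Calls(p-2); Calls(0)=Calls(1)=1. For p=6 this gives 25.

Answer: 25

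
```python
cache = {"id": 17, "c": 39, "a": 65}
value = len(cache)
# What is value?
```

Trace:
`cache = {"id": 17, "c": 39, "a": 65}` → cache = {'id': 17, 'c': 39, 'a': 65}
`value = len(cache)` → value = 3
So value = 3

Answer: 3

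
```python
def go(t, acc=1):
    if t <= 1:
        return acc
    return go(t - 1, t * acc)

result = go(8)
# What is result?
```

Accumulator trace (n, acc): (8, 1) -> (7, 8) -> (6, 56) -> (5, 336) -> (4, 1680) -> (3, 6720) -> (2, 20160) -> (1, 40320) -> return 40320

Answer: 40320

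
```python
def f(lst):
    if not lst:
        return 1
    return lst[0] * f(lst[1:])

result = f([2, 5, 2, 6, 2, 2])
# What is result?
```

Product over [2, 5, 2, 6, 2, 2] = 2 * 5 * 2 * 6 * 2 * 2 = 480

Answer: 480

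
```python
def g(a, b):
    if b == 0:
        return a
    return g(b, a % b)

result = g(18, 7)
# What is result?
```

g(18, 7) -> g(7, 4) -> g(4, 3) -> g(3, 1) -> g(1, 0) -> 1

Answer: 1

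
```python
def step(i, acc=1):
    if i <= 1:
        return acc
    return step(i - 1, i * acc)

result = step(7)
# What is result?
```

Accumulator trace (n, acc): (7, 1) -> (6, 7) -> (5, 42) -> (4, 210) -> (3, 840) -> (2, 2520) -> (1, 5040) -> return 5040

Answer: 5040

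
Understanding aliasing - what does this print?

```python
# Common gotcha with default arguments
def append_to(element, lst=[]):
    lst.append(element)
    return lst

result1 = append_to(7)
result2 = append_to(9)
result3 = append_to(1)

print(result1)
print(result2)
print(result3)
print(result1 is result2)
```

Key concept: mutable default argument gotcha.
Step by step:
`result1 = append_to(7)` → result1 = [7]
`result2 = append_to(9)` → result1 = [7, 9] (same object as result2); result2 = [7, 9] (same object as result1)
`result3 = append_to(1)` → result1 = [7, 9, 1] (same object as result2, result3); result2 = [7, 9, 1] (same object as result1, result3); result3 = [7, 9, 1] (same object as result1, result2)
`print(result1)` → prints [7, 9, 1]
`print(result2)` → prints [7, 9, 1]
`print(result3)` → prints [7, 9, 1]
`print(result1 is result2)` → prints True

Answer:
[7, 9, 1]
[7, 9, 1]
[7, 9, 1]
True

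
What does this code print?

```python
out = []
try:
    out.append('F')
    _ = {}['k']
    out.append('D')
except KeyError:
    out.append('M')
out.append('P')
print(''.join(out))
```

Execution trace: 'F' (try body) → 'M' (except KeyError) → 'P' (after the try/except). Output: FMP

Answer: FMP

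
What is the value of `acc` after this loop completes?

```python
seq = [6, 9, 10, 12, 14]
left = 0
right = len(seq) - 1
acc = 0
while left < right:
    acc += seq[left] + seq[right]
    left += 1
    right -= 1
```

Sum of pairs from ends
`acc` takes the values: 0 → 20 → 41

Answer: 41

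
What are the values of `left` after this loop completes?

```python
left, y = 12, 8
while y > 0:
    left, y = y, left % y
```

GCD of 12 and 8
`left` takes the values: 12 → 8 → 4

Answer: 4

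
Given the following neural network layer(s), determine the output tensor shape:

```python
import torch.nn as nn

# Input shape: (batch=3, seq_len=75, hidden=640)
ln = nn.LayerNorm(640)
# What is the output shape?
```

Input: (3, 75, 640) -> Output: (3, 75, 640)

Answer: (3, 75, 640)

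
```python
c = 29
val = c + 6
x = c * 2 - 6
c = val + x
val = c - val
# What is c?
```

Trace:
`c = 29` → c = 29
`val = c + 6` → val = 35
`x = c * 2 - 6` → x = 52
`c = val + x` → c = 87
`val = c - val` → val = 52
So c = 87

Answer: 87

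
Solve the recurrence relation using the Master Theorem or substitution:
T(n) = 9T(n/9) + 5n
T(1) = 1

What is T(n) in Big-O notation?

By Master Theorem: a=9, b=9, f(n)=5n. Since log_9(9) = 1 and f(n) = Θ(n^1), Case 2 applies. T(n) = O(n log n).

Answer: O(n log n)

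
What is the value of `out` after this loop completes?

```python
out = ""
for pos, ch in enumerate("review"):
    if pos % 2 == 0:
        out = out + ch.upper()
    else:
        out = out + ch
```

Uppercase even positions in 'review'
`out` takes the values: "" → "R" → "Re" → "ReV" → "ReVi" → "ReViE" → "ReViEw"

Answer: "ReViEw"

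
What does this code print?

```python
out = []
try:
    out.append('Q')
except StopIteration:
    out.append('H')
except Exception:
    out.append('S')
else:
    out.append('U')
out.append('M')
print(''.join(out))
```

Execution trace: 'Q' (try body, no exception) → 'U' (else) → 'M' (after the try/except). Output: QUM

Answer: QUM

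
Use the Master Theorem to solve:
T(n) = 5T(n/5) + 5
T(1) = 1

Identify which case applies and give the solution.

a=5, b=5, f(n)=5. log_5(5) = 1. Since c=0 < 1, Case 1 applies: T(n) = Θ(n^log_b(a)) = O(n).

Answer: O(n) - Case 1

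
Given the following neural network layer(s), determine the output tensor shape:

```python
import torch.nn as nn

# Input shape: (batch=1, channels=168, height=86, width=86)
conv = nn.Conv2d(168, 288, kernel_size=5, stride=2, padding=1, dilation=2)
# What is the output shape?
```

Input: (1, 168, 86, 86) -> Output: (1, 288, 40, 40)

Answer: (1, 288, 40, 40)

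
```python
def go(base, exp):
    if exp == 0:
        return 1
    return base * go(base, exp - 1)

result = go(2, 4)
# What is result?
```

go(2, 4) = 2 * 2 * 2 * 2 = 16

Answer: 16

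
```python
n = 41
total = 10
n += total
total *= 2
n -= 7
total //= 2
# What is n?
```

Trace:
`n = 41` → n = 41
`total = 10` → total = 10
`n += total` → n = 51
`total *= 2` → total = 20
`n -= 7` → n = 44
`total //= 2` → total = 10
So n = 44

Answer: 44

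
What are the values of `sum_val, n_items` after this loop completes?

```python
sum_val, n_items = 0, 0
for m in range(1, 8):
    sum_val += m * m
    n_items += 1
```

Sum of squares and count
`sum_val, n_items` takes the values: (0, 0) → (1, 0) → (1, 1) → (5, 1) → (5, 2) → (14, 2) → (14, 3) → (30, 3) → (30, 4) → (55, 4) → (55, 5) → (91, 5) → (91, 6) → (140, 6) → (140, 7)

Answer: 140, 7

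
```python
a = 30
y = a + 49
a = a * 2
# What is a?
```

Trace:
`a = 30` → a = 30
`y = a + 49` → y = 79
`a = a * 2` → a = 60
So a = 60

Answer: 60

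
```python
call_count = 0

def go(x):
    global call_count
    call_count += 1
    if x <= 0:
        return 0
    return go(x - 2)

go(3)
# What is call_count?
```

Linear recursion stepping by 2: 3 calls from x=3 down to ≤0.

Answer: 3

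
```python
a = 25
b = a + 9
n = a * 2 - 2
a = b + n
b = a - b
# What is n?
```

Trace:
`a = 25` → a = 25
`b = a + 9` → b = 34
`n = a * 2 - 2` → n = 48
`a = b + n` → a = 82
`b = a - b` → b = 48
So n = 48

Answer: 48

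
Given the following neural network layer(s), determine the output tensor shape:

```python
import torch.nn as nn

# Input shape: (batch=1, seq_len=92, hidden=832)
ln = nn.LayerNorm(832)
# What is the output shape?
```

Input: (1, 92, 832) -> Output: (1, 92, 832)

Answer: (1, 92, 832)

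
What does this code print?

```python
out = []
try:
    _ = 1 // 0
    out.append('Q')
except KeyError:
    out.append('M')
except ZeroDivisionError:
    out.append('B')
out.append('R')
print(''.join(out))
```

Execution trace: 'B' (except ZeroDivisionError) → 'R' (after the try/except). Output: BR

Answer: BR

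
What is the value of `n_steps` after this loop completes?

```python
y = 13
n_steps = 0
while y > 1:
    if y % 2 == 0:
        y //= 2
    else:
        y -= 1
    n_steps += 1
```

Steps to reduce 13 to 1
`n_steps` takes the values: 0 → 1 → 2 → 3 → 4 → 5

Answer: 5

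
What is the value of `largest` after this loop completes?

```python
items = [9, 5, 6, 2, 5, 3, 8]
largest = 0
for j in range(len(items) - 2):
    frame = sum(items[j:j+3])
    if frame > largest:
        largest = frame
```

Max sum of 3-element window in [9, 5, 6, 2, 5, 3, 8]
`largest` takes the values: 0 → 20

Answer: 20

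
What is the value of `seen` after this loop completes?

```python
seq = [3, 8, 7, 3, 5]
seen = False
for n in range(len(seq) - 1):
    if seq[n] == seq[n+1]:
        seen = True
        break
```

Check consecutive duplicates in [3, 8, 7, 3, 5]
`seen` takes the values: False

Answer: False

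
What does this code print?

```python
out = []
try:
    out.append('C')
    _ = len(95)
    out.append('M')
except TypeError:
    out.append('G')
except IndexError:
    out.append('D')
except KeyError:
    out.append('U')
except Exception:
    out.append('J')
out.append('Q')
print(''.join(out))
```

Execution trace: 'C' (try body) → 'G' (except TypeError) → 'Q' (after the try/except). Output: CGQ

Answer: CGQ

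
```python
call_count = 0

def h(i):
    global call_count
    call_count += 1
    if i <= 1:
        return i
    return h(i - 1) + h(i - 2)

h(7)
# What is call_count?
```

Calls(i) = 1 + Calls(i-1) + Calls(i-2); Calls(0)=Calls(1)=1. For i=7 this gives 41.

Answer: 41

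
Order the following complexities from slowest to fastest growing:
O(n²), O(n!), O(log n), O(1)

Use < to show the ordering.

Ordered by growth rate: O(1) < O(log n) < O(n²) < O(n!)

Answer: O(1) < O(log n) < O(n²) < O(n!)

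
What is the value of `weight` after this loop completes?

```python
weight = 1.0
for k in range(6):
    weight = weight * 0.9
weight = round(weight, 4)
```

Exponential decay: 1.0 * 0.9^6
`weight` takes the values: 1.0 → 0.9 → 0.81 → 0.729 → 0.6561 → 0.59049 → 0.531441 → 0.5314

Answer: 0.5314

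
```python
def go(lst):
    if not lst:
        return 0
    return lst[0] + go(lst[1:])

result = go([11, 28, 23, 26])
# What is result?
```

11 + 28 + 23 + 26 + 0 = 88

Answer: 88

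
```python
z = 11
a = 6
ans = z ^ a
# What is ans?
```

Trace:
`z = 11` → z = 11
`a = 6` → a = 6
`ans = z ^ a` → ans = 13
So ans = 13

Answer: 13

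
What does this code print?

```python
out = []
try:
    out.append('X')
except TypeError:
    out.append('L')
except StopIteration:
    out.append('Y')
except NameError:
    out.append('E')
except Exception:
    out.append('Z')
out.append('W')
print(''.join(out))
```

Execution trace: 'X' (try body, no exception) → 'W' (after the try/except). Output: XW

Answer: XW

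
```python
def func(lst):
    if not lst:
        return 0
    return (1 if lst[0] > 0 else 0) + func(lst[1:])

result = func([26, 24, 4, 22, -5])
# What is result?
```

Count of positive elements in [26, 24, 4, 22, -5] = 4

Answer: 4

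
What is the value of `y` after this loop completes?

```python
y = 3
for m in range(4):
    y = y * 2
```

Multiply by 2, 4 times: 3 * 2^4 = 48
`y` takes the values: 3 → 6 → 12 → 24 → 48

Answer: 48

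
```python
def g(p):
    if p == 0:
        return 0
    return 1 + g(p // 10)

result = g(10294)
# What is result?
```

Count of digits of 10294: 5

Answer: 5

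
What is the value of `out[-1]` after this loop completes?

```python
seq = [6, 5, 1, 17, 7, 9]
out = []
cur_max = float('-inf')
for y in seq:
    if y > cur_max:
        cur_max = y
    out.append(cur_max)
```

Running max ends at 17
`out` takes the values: [] → [6] → [6, 6] → [6, 6, 6] → [6, 6, 6, 17] → [6, 6, 6, 17, 17] → [6, 6, 6, 17, 17, 17]
So `out[-1]` = 17

Answer: 17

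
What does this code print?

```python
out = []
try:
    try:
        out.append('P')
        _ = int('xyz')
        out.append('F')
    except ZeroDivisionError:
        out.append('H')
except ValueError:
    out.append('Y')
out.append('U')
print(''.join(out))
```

Execution trace: 'P' (try body) → 'Y' (outer except ValueError) → 'U' (after the try/except). Output: PYU

Answer: PYU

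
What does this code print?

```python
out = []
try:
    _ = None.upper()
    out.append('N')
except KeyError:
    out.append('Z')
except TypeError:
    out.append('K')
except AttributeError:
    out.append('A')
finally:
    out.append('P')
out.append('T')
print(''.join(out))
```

Execution trace: 'A' (except AttributeError) → 'P' (finally) → 'T' (after the try/except). Output: APT

Answer: APT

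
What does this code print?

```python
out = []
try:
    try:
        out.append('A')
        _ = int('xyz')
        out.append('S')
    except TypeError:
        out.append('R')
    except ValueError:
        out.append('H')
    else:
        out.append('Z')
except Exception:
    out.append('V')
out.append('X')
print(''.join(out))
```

Execution trace: 'A' (inner try body) → 'H' (inner except ValueError) → 'X' (after the try/except). Output: AHX

Answer: AHX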